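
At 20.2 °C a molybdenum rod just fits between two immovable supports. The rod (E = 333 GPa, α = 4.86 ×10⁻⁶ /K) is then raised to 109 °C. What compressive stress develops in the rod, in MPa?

144 MPa

ΔT = 88.80 K. Constrained thermal stress σ = E·α·ΔT = 333.0×10³ MPa × 4.86×10⁻⁶ × 88.80 = 144 MPa (compressive).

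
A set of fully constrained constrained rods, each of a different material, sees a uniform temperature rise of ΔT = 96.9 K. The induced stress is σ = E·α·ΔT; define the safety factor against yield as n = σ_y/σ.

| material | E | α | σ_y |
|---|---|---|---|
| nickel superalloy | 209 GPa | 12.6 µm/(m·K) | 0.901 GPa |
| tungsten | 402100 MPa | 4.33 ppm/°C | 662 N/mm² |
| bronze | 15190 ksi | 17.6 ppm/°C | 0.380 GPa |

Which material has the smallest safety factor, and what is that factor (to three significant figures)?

In consistent units (E in GPa, α in ×10⁻⁶/K, σ_y in MPa):
  nickel superalloy: E = 209.0, α = 12.6, σ_y = 901.0 → σ = 255 MPa, n = 3.53
  tungsten: E = 402.1, α = 4.33, σ_y = 662.0 → σ = 169 MPa, n = 3.92
  bronze: E = 104.7, α = 17.6, σ_y = 380.0 → σ = 179 MPa, n = 2.13
Bronze has the lowest safety factor, n = 2.13.

bronze, n = 2.13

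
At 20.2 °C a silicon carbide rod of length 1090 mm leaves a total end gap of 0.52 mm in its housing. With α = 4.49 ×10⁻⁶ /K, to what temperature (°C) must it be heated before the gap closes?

α·L₀·ΔT = 0.52 mm ⇒ ΔT = 0.52 / (4.49×10⁻⁶ × 1090.0) = 106.3 K.
T = 20.2 + 106.3 = 126.5 °C.

126 °C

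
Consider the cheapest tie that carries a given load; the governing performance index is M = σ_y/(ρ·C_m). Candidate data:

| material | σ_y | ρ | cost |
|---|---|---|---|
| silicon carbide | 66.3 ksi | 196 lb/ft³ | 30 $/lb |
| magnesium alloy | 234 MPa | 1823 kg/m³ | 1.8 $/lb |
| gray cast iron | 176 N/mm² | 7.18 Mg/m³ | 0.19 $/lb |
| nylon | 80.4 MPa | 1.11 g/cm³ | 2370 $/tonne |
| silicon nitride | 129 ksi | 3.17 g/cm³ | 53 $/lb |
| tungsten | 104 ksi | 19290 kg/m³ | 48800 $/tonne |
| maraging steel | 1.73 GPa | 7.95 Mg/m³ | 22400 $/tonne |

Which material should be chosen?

Convert each candidate to consistent units, then evaluate M:
  silicon carbide: σ_y = 457.1 MPa, ρ = 3140 kg/m³, cost = 66.14 $/kg
  magnesium alloy: σ_y = 234.0 MPa, ρ = 1823 kg/m³, cost = 3.968 $/kg
  gray cast iron: σ_y = 176.0 MPa, ρ = 7180 kg/m³, cost = 0.4189 $/kg
  nylon: σ_y = 80.40 MPa, ρ = 1110 kg/m³, cost = 2.370 $/kg
  silicon nitride: σ_y = 889.4 MPa, ρ = 3170 kg/m³, cost = 116.8 $/kg
  tungsten: σ_y = 717.1 MPa, ρ = 19290 kg/m³, cost = 48.80 $/kg
  maraging steel: σ_y = 1730 MPa, ρ = 7950 kg/m³, cost = 22.40 $/kg
  gray cast iron: M = 58.5 kN·m per $
  magnesium alloy: M = 32.3 kN·m per $
  nylon: M = 30.6 kN·m per $
  maraging steel: M = 9.71 kN·m per $
  silicon nitride: M = 2.40 kN·m per $
  silicon carbide: M = 2.20 kN·m per $
  tungsten: M = 0.762 kN·m per $
Gray cast iron has the largest M.

gray cast iron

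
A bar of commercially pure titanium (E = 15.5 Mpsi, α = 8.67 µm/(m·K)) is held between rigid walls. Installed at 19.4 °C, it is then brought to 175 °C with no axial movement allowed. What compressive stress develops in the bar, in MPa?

E = 15.5 Mpsi = 106.9 GPa.
ΔT = 155.6 K. Constrained thermal stress σ = E·α·ΔT = 106.9×10³ MPa × 8.67×10⁻⁶ × 155.6 = 144 MPa (compressive).

144 MPa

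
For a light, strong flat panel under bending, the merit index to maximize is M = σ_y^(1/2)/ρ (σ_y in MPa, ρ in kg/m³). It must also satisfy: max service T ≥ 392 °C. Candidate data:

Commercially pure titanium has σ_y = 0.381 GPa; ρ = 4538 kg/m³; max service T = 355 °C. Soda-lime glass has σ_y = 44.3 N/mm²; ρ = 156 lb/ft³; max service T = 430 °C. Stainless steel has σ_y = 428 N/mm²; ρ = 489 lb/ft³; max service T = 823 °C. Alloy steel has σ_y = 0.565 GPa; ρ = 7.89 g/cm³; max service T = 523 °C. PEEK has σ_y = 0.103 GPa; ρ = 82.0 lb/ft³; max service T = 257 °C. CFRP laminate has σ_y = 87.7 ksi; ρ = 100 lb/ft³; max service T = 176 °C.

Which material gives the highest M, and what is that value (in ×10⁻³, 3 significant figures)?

Screen on constraints: max service T ≥ 392 °C. Survivors: soda-lime glass, stainless steel, alloy steel.
In SI units:
  soda-lime glass: σ_y = 44.30 MPa, ρ = 2499 kg/m³
  stainless steel: σ_y = 428.0 MPa, ρ = 7833 kg/m³
  alloy steel: σ_y = 565.0 MPa, ρ = 7890 kg/m³
  alloy steel: M = 3.01×10⁻³
  soda-lime glass: M = 2.66×10⁻³
  stainless steel: M = 2.64×10⁻³
The maximum is for alloy steel.

alloy steel, M = 3.01×10⁻³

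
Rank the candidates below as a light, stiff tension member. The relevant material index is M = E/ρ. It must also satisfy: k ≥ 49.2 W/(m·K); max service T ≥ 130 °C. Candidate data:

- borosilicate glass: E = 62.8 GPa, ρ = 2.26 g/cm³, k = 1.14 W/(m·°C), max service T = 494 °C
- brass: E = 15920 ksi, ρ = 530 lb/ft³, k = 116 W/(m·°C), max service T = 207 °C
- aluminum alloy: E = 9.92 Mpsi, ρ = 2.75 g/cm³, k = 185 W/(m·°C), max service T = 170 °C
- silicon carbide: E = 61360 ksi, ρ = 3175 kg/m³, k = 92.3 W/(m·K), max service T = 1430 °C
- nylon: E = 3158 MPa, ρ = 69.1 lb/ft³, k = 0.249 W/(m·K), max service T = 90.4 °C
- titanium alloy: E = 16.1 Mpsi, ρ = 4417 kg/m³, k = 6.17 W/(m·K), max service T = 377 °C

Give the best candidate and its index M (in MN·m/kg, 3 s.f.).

Screen on constraints: k ≥ 49.2 W/(m·K); max service T ≥ 130 °C. Survivors: brass, aluminum alloy, silicon carbide.
After converting to SI:
  brass: E = 109.8 GPa, ρ = 8490 kg/m³
  aluminum alloy: E = 68.40 GPa, ρ = 2750 kg/m³
  silicon carbide: E = 423.1 GPa, ρ = 3175 kg/m³
  silicon carbide: M = 133 MN·m/kg
  aluminum alloy: M = 24.9 MN·m/kg
  brass: M = 12.9 MN·m/kg
Silicon carbide has the largest M.

silicon carbide, M = 133 MN·m/kg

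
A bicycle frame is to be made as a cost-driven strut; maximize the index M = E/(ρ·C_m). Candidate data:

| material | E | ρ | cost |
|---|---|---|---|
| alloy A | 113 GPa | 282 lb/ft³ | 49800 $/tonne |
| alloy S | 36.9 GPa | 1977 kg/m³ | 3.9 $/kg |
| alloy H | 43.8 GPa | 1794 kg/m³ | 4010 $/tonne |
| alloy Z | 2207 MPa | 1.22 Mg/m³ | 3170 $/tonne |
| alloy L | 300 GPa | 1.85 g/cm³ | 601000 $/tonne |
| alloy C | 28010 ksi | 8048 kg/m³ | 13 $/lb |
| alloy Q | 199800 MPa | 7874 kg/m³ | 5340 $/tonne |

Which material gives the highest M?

alloy H

Putting every candidate on a common basis:
  alloy A: E = 113.0 GPa, ρ = 4517 kg/m³, cost = 49.80 $/kg
  alloy S: E = 36.90 GPa, ρ = 1977 kg/m³, cost = 3.900 $/kg
  alloy H: E = 43.80 GPa, ρ = 1794 kg/m³, cost = 4.010 $/kg
  alloy Z: E = 2.207 GPa, ρ = 1220 kg/m³, cost = 3.170 $/kg
  alloy L: E = 300.0 GPa, ρ = 1850 kg/m³, cost = 601.0 $/kg
  alloy C: E = 193.1 GPa, ρ = 8048 kg/m³, cost = 28.66 $/kg
  alloy Q: E = 199.8 GPa, ρ = 7874 kg/m³, cost = 5.340 $/kg
  alloy H: M = 6.09 MN·m per $
  alloy S: M = 4.79 MN·m per $
  alloy Q: M = 4.75 MN·m per $
  alloy C: M = 0.837 MN·m per $
  alloy Z: M = 0.571 MN·m per $
  alloy A: M = 0.502 MN·m per $
  alloy L: M = 0.270 MN·m per $
Alloy H has the largest M.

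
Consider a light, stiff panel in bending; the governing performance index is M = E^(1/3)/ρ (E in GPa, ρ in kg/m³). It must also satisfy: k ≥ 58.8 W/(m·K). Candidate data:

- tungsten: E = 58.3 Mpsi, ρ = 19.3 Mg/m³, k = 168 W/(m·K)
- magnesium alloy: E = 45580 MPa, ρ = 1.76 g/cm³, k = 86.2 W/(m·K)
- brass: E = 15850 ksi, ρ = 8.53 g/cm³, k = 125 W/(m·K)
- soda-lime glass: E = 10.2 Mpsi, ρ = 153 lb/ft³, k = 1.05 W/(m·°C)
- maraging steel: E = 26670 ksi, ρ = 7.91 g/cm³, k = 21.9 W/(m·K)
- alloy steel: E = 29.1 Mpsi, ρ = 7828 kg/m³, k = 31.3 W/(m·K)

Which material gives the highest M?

Screen on constraints: k ≥ 58.8 W/(m·K). Survivors: tungsten, magnesium alloy, brass.
Convert each candidate to consistent units, then evaluate M:
  tungsten: E = 402.0 GPa, ρ = 19300 kg/m³
  magnesium alloy: E = 45.58 GPa, ρ = 1760 kg/m³
  brass: E = 109.3 GPa, ρ = 8530 kg/m³
  magnesium alloy: M = 2.03×10⁻³
  brass: M = 0.560×10⁻³
  tungsten: M = 0.382×10⁻³
The maximum is for magnesium alloy.

magnesium alloy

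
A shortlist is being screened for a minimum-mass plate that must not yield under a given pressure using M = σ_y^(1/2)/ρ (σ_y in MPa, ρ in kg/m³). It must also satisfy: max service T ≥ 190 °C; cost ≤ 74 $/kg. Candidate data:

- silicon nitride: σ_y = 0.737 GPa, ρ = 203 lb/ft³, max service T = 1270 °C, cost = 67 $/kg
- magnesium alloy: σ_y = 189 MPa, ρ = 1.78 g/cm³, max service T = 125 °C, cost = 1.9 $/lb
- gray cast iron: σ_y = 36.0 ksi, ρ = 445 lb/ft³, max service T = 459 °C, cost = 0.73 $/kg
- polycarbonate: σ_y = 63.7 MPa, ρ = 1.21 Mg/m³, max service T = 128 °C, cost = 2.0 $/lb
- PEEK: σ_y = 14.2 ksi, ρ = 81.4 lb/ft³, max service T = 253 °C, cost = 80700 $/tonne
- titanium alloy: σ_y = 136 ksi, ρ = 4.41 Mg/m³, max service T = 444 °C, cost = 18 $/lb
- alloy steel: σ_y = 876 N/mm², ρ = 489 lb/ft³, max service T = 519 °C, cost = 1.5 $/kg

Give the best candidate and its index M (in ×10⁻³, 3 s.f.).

Screen on constraints: max service T ≥ 190 °C; cost ≤ 74 $/kg. Survivors: silicon nitride, gray cast iron, titanium alloy, alloy steel.
Convert each candidate to consistent units, then evaluate M:
  silicon nitride: σ_y = 737.0 MPa, ρ = 3252 kg/m³
  gray cast iron: σ_y = 248.2 MPa, ρ = 7128 kg/m³
  titanium alloy: σ_y = 937.7 MPa, ρ = 4410 kg/m³
  alloy steel: σ_y = 876.0 MPa, ρ = 7833 kg/m³
  silicon nitride: M = 8.35×10⁻³
  titanium alloy: M = 6.94×10⁻³
  alloy steel: M = 3.78×10⁻³
  gray cast iron: M = 2.21×10⁻³
The maximum is for silicon nitride.

silicon nitride, M = 8.35×10⁻³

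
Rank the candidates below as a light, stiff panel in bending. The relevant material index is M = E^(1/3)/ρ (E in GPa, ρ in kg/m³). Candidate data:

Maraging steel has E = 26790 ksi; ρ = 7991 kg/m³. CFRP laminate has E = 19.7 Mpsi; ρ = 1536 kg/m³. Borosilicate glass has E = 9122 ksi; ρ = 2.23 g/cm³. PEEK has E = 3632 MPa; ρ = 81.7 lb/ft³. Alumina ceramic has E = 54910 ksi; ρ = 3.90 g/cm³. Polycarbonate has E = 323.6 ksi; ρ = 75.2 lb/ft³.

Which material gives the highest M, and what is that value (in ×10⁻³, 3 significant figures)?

After converting to SI:
  maraging steel: E = 184.7 GPa, ρ = 7991 kg/m³
  CFRP laminate: E = 135.8 GPa, ρ = 1536 kg/m³
  borosilicate glass: E = 62.89 GPa, ρ = 2230 kg/m³
  PEEK: E = 3.632 GPa, ρ = 1309 kg/m³
  alumina ceramic: E = 378.6 GPa, ρ = 3900 kg/m³
  polycarbonate: E = 2.231 GPa, ρ = 1205 kg/m³
  CFRP laminate: M = 3.35×10⁻³
  alumina ceramic: M = 1.85×10⁻³
  borosilicate glass: M = 1.78×10⁻³
  PEEK: M = 1.17×10⁻³
  polycarbonate: M = 1.08×10⁻³
  maraging steel: M = 0.713×10⁻³
Highest index: CFRP laminate.

CFRP laminate, M = 3.35×10⁻³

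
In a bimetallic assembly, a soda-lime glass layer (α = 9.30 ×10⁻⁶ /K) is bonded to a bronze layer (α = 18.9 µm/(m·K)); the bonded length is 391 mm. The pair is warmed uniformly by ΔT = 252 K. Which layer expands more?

bronze

α(soda-lime glass) = 9.30×10⁻⁶/K vs α(bronze) = 18.9×10⁻⁶/K.
Higher α expands more for the same ΔT: bronze.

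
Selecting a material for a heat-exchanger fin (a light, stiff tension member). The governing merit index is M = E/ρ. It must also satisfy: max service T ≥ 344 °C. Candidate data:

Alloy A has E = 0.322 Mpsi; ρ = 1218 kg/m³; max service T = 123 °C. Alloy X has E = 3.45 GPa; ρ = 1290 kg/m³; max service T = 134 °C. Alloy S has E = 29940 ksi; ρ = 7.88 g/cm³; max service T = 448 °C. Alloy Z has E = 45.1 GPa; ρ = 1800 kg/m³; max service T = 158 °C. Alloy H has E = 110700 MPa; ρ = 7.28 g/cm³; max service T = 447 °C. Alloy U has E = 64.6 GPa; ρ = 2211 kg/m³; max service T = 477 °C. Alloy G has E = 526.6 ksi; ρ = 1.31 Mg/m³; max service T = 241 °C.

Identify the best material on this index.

alloy U

Screen on constraints: max service T ≥ 344 °C. Survivors: alloy S, alloy H, alloy U.
Normalizing units and computing the index:
  alloy S: E = 206.4 GPa, ρ = 7880 kg/m³
  alloy H: E = 110.7 GPa, ρ = 7280 kg/m³
  alloy U: E = 64.60 GPa, ρ = 2211 kg/m³
  alloy U: M = 29.2 MN·m/kg
  alloy S: M = 26.2 MN·m/kg
  alloy H: M = 15.2 MN·m/kg
Highest index: alloy U.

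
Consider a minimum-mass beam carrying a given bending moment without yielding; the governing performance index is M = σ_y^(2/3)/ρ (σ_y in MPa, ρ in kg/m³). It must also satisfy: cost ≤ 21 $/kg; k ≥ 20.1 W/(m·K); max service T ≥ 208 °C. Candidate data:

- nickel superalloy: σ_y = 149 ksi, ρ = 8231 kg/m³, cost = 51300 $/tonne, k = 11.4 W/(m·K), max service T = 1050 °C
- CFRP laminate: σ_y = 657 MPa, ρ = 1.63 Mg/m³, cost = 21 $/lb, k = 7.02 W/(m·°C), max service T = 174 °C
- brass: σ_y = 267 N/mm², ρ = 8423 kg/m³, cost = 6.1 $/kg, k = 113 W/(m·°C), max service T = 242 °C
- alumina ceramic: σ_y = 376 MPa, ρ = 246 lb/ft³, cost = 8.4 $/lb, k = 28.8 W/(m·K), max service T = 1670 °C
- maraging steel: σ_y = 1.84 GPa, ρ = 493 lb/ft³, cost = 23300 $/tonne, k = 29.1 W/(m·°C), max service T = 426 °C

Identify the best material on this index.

Screen on constraints: cost ≤ 21 $/kg; k ≥ 20.1 W/(m·K); max service T ≥ 208 °C. Survivors: brass, alumina ceramic.
In SI units:
  brass: σ_y = 267.0 MPa, ρ = 8423 kg/m³
  alumina ceramic: σ_y = 376.0 MPa, ρ = 3941 kg/m³
  alumina ceramic: M = 13.2×10⁻³
  brass: M = 4.92×10⁻³
Alumina ceramic has the largest M.

alumina ceramic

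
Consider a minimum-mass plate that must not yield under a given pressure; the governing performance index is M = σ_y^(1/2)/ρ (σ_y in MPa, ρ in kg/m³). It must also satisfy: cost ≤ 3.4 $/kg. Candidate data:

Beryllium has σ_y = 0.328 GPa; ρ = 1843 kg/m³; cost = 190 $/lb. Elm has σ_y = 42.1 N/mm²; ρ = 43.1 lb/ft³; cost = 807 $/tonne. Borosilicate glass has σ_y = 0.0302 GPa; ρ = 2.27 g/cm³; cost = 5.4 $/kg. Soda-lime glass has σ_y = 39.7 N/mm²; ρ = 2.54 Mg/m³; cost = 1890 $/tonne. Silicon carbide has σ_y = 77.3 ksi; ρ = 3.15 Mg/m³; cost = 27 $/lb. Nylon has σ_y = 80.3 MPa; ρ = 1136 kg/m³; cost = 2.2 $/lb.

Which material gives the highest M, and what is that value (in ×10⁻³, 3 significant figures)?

elm, M = 9.40×10⁻³

Screen on constraints: cost ≤ 3.4 $/kg. Survivors: elm, soda-lime glass.
After converting to SI:
  elm: σ_y = 42.10 MPa, ρ = 690.4 kg/m³
  soda-lime glass: σ_y = 39.70 MPa, ρ = 2540 kg/m³
  elm: M = 9.40×10⁻³
  soda-lime glass: M = 2.48×10⁻³
Elm has the largest M.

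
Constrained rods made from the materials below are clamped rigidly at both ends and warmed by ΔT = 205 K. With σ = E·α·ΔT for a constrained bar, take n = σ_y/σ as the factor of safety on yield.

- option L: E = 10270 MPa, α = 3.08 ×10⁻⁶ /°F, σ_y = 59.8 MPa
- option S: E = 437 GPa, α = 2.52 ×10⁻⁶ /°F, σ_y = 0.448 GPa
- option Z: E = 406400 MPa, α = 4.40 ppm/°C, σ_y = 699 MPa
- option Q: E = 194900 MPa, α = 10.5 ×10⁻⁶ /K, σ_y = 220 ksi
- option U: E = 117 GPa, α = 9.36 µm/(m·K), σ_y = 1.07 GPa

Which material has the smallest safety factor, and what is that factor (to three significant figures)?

option S, n = 1.10

Per material, after unit conversion:
  option L: E = 10.27, α = 5.54, σ_y = 59.80 → σ = 11.7 MPa, n = 5.12
  option S: E = 437.0, α = 4.54, σ_y = 448.0 → σ = 406 MPa, n = 1.10
  option Z: E = 406.4, α = 4.40, σ_y = 699.0 → σ = 367 MPa, n = 1.91
  option Q: E = 194.9, α = 10.5, σ_y = 1517 → σ = 420 MPa, n = 3.62
  option U: E = 117.0, α = 9.36, σ_y = 1070 → σ = 224 MPa, n = 4.77
Smallest n: option S with n = 1.10.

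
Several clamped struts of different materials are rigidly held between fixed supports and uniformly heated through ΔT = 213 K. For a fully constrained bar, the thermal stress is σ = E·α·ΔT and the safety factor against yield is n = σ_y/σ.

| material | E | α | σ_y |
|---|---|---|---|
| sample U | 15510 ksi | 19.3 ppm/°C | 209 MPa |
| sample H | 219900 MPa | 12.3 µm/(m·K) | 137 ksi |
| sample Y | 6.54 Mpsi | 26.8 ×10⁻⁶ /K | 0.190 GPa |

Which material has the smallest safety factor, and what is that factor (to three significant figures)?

In consistent units (E in GPa, α in ×10⁻⁶/K, σ_y in MPa):
  sample U: E = 106.9, α = 19.3, σ_y = 209.0 → σ = 440 MPa, n = 0.475
  sample H: E = 219.9, α = 12.3, σ_y = 944.6 → σ = 576 MPa, n = 1.64
  sample Y: E = 45.09, α = 26.8, σ_y = 190.0 → σ = 257 MPa, n = 0.738
Sample U has the lowest safety factor, n = 0.475.

sample U, n = 0.475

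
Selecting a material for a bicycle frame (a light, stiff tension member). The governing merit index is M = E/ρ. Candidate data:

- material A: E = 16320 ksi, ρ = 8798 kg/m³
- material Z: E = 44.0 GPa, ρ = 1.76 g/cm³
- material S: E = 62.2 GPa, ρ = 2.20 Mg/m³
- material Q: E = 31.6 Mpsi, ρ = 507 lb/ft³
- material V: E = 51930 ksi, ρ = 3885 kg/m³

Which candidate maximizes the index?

Normalizing units and computing the index:
  material A: E = 112.5 GPa, ρ = 8798 kg/m³
  material Z: E = 44.00 GPa, ρ = 1760 kg/m³
  material S: E = 62.20 GPa, ρ = 2200 kg/m³
  material Q: E = 217.9 GPa, ρ = 8121 kg/m³
  material V: E = 358.0 GPa, ρ = 3885 kg/m³
  material V: M = 92.2 MN·m/kg
  material S: M = 28.3 MN·m/kg
  material Q: M = 26.8 MN·m/kg
  material Z: M = 25.0 MN·m/kg
  material A: M = 12.8 MN·m/kg
Highest index: material V.

material V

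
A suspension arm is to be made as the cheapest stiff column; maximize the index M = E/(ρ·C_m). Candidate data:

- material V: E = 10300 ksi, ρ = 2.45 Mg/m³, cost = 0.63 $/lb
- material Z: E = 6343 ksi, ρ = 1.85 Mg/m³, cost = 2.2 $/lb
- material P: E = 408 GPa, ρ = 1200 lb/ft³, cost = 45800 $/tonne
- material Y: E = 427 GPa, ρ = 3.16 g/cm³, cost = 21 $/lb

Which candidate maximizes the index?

After converting to SI:
  material V: E = 71.02 GPa, ρ = 2450 kg/m³, cost = 1.389 $/kg
  material Z: E = 43.73 GPa, ρ = 1850 kg/m³, cost = 4.850 $/kg
  material P: E = 408.0 GPa, ρ = 19220 kg/m³, cost = 45.80 $/kg
  material Y: E = 427.0 GPa, ρ = 3160 kg/m³, cost = 46.30 $/kg
  material V: M = 20.9 MN·m per $
  material Z: M = 4.87 MN·m per $
  material Y: M = 2.92 MN·m per $
  material P: M = 0.463 MN·m per $
The maximum is for material V.

material V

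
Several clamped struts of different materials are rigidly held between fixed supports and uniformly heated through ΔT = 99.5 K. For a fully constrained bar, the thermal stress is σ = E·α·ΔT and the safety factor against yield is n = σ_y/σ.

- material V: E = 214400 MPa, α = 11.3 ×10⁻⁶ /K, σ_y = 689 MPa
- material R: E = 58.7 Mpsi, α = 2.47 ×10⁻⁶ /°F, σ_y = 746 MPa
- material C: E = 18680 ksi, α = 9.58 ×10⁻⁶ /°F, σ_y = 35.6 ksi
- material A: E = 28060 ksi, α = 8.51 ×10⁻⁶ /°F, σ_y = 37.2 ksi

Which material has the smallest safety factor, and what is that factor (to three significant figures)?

Converting E to GPa, α to ×10⁻⁶/K, σ_y to MPa, then σ and n for each:
  material V: E = 214.4, α = 11.3, σ_y = 689.0 → σ = 241 MPa, n = 2.86
  material R: E = 404.7, α = 4.45, σ_y = 746.0 → σ = 179 MPa, n = 4.17
  material C: E = 128.8, α = 17.2, σ_y = 245.5 → σ = 221 MPa, n = 1.11
  material A: E = 193.5, α = 15.3, σ_y = 256.5 → σ = 295 MPa, n = 0.870
Material A has the lowest safety factor, n = 0.870.

material A, n = 0.870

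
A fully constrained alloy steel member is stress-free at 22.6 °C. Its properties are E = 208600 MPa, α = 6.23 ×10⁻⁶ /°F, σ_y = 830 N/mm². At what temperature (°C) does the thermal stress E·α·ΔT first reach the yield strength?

377 °C

E = 208600 MPa = 208.6 GPa.
α = 6.23×10⁻⁶/°F × 9/5 = 11.2×10⁻⁶/K.
σ_y = 830 N/mm² = 830.0 MPa.
E·α·ΔT = 830.0 MPa ⇒ ΔT = 830.0 / (208.6×10³ × 11.2×10⁻⁶) = 354.8 K.
T = 22.6 + 354.8 = 377.4 °C.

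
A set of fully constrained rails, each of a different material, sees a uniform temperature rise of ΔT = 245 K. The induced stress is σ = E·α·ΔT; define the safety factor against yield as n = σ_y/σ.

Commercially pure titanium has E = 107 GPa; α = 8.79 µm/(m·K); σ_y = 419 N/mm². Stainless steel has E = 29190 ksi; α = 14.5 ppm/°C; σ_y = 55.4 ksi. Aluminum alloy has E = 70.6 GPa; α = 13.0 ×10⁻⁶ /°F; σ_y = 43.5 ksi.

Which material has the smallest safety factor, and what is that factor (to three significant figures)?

With everything in SI (GPa, ×10⁻⁶/K, MPa):
  commercially pure titanium: E = 107.0, α = 8.79, σ_y = 419.0 → σ = 230 MPa, n = 1.82
  stainless steel: E = 201.3, α = 14.5, σ_y = 382.0 → σ = 715 MPa, n = 0.534
  aluminum alloy: E = 70.60, α = 23.4, σ_y = 299.9 → σ = 405 MPa, n = 0.741
Smallest n: stainless steel with n = 0.534.

stainless steel, n = 0.534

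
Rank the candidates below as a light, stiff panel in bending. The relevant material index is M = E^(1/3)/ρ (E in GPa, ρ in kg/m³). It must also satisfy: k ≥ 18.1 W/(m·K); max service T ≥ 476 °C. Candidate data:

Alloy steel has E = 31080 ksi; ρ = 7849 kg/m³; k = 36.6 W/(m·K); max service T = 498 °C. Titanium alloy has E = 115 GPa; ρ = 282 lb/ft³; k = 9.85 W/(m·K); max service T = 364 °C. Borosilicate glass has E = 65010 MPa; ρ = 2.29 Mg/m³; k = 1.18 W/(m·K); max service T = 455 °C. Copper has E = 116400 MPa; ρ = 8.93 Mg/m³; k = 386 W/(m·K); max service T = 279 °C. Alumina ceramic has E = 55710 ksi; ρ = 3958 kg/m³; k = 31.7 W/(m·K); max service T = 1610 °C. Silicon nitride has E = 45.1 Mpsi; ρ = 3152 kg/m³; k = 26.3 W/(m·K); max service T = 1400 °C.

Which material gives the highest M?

silicon nitride

Screen on constraints: k ≥ 18.1 W/(m·K); max service T ≥ 476 °C. Survivors: alloy steel, alumina ceramic, silicon nitride.
Normalizing units and computing the index:
  alloy steel: E = 214.3 GPa, ρ = 7849 kg/m³
  alumina ceramic: E = 384.1 GPa, ρ = 3958 kg/m³
  silicon nitride: E = 311.0 GPa, ρ = 3152 kg/m³
  silicon nitride: M = 2.15×10⁻³
  alumina ceramic: M = 1.84×10⁻³
  alloy steel: M = 0.762×10⁻³
Silicon nitride has the largest M.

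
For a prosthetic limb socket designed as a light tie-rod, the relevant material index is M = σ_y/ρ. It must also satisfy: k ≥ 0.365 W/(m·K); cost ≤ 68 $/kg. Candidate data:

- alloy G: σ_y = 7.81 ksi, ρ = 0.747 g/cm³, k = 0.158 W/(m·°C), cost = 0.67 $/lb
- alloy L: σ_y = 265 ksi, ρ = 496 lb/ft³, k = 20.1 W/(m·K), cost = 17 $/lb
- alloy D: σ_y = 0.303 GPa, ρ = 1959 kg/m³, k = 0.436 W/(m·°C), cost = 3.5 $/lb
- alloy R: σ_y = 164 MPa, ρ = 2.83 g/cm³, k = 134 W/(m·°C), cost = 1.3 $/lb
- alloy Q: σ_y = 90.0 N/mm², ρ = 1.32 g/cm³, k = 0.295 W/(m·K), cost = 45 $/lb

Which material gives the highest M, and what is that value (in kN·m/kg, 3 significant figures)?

alloy L, M = 230 kN·m/kg

Screen on constraints: k ≥ 0.365 W/(m·K); cost ≤ 68 $/kg. Survivors: alloy L, alloy D, alloy R.
After converting to SI:
  alloy L: σ_y = 1827 MPa, ρ = 7945 kg/m³
  alloy D: σ_y = 303.0 MPa, ρ = 1959 kg/m³
  alloy R: σ_y = 164.0 MPa, ρ = 2830 kg/m³
  alloy L: M = 230 kN·m/kg
  alloy D: M = 155 kN·m/kg
  alloy R: M = 58.0 kN·m/kg
The maximum is for alloy L.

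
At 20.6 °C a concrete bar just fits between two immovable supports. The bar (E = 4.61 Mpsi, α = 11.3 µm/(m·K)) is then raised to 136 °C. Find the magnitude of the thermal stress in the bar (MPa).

41.4 MPa

E = 4.61 Mpsi = 31.78 GPa.
ΔT = 115.4 K. Constrained thermal stress σ = E·α·ΔT = 31.78×10³ MPa × 11.3×10⁻⁶ × 115.4 = 41.4 MPa (compressive).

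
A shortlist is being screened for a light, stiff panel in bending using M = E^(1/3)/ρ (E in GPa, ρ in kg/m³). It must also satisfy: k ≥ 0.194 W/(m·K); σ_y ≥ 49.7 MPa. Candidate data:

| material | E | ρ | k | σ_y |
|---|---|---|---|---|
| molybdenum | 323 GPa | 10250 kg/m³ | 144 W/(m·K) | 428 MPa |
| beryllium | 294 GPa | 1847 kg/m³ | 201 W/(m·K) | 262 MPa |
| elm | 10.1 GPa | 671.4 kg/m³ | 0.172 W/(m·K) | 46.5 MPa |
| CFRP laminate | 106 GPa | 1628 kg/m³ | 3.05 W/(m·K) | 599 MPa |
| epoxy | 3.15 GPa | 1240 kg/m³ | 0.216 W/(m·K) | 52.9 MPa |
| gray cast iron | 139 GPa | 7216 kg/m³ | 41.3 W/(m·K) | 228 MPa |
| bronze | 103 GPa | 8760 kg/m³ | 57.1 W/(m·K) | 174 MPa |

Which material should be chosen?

Screen on constraints: k ≥ 0.194 W/(m·K); σ_y ≥ 49.7 MPa. Survivors: molybdenum, beryllium, CFRP laminate, epoxy, gray cast iron, bronze.
Evaluate M for each candidate:
  beryllium: M = 3.60×10⁻³
  CFRP laminate: M = 2.91×10⁻³
  epoxy: M = 1.18×10⁻³
  gray cast iron: M = 0.718×10⁻³
  molybdenum: M = 0.669×10⁻³
  bronze: M = 0.535×10⁻³
The maximum is for beryllium.

beryllium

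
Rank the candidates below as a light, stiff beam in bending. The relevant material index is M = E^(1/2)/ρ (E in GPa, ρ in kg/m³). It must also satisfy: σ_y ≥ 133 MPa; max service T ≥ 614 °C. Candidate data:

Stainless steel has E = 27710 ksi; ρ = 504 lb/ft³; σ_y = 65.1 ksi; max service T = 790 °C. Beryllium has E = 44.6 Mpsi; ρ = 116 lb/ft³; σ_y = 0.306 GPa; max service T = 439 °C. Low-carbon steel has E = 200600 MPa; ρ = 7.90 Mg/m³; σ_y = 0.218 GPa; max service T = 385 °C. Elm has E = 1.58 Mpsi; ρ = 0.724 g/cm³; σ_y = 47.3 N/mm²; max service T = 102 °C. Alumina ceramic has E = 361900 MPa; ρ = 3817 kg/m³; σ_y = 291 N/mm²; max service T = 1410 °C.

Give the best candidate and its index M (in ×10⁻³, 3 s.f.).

Screen on constraints: σ_y ≥ 133 MPa; max service T ≥ 614 °C. Survivors: stainless steel, alumina ceramic.
Normalizing units and computing the index:
  stainless steel: E = 191.1 GPa, ρ = 8073 kg/m³
  alumina ceramic: E = 361.9 GPa, ρ = 3817 kg/m³
  alumina ceramic: M = 4.98×10⁻³
  stainless steel: M = 1.71×10⁻³
Alumina ceramic has the largest M.

alumina ceramic, M = 4.98×10⁻³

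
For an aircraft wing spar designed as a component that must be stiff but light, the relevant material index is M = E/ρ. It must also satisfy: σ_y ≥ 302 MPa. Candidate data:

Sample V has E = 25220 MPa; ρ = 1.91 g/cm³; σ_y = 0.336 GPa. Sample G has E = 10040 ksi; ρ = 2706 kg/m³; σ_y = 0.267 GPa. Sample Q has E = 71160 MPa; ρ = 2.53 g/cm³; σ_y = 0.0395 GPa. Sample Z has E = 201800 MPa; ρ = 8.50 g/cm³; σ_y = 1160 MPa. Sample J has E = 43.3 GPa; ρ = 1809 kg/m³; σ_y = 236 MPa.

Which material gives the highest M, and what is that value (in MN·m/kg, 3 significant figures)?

Screen on constraints: σ_y ≥ 302 MPa. Survivors: sample V, sample Z.
Normalizing units and computing the index:
  sample V: E = 25.22 GPa, ρ = 1910 kg/m³
  sample Z: E = 201.8 GPa, ρ = 8500 kg/m³
  sample Z: M = 23.7 MN·m/kg
  sample V: M = 13.2 MN·m/kg
Sample Z ranks first.

sample Z, M = 23.7 MN·m/kg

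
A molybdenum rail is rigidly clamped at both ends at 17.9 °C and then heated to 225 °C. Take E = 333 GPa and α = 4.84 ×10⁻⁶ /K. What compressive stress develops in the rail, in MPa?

ΔT = 207.1 K. Constrained thermal stress σ = E·α·ΔT = 333.0×10³ MPa × 4.84×10⁻⁶ × 207.1 = 334 MPa (compressive).

334 MPa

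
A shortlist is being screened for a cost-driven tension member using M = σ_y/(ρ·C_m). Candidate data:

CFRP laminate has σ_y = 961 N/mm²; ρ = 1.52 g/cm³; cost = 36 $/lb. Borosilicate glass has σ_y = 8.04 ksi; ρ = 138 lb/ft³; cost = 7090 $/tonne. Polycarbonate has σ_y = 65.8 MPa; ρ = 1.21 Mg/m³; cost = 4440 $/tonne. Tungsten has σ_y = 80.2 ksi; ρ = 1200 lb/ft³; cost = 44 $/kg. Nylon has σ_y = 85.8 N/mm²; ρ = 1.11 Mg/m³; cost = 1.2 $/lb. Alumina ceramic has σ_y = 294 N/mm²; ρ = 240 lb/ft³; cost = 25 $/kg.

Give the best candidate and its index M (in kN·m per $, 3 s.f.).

nylon, M = 29.2 kN·m per $

In SI units:
  CFRP laminate: σ_y = 961.0 MPa, ρ = 1520 kg/m³, cost = 79.37 $/kg
  borosilicate glass: σ_y = 55.43 MPa, ρ = 2211 kg/m³, cost = 7.090 $/kg
  polycarbonate: σ_y = 65.80 MPa, ρ = 1210 kg/m³, cost = 4.440 $/kg
  tungsten: σ_y = 553.0 MPa, ρ = 19220 kg/m³, cost = 44.00 $/kg
  nylon: σ_y = 85.80 MPa, ρ = 1110 kg/m³, cost = 2.646 $/kg
  alumina ceramic: σ_y = 294.0 MPa, ρ = 3844 kg/m³, cost = 25.00 $/kg
  nylon: M = 29.2 kN·m per $
  polycarbonate: M = 12.2 kN·m per $
  CFRP laminate: M = 7.97 kN·m per $
  borosilicate glass: M = 3.54 kN·m per $
  alumina ceramic: M = 3.06 kN·m per $
  tungsten: M = 0.654 kN·m per $
Nylon ranks first.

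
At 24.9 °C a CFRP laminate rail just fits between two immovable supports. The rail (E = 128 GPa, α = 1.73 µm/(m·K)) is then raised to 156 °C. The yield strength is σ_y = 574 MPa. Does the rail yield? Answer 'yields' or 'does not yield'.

does not yield

ΔT = 131.1 K. Constrained thermal stress σ = E·α·ΔT = 128.0×10³ MPa × 1.73×10⁻⁶ × 131.1 = 29.0 MPa (compressive).
Compare to σ_y = 574 MPa: σ < σ_y, so it does not yield.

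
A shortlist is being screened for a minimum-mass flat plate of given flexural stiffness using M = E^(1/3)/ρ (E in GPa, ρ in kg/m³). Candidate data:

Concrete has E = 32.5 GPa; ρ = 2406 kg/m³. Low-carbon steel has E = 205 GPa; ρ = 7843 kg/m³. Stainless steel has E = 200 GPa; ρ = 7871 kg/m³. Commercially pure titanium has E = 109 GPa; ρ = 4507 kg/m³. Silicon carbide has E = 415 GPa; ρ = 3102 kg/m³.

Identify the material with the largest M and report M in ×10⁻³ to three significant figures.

silicon carbide, M = 2.40×10⁻³

Computing M directly (units already consistent):
  silicon carbide: M = 2.40×10⁻³
  concrete: M = 1.33×10⁻³
  commercially pure titanium: M = 1.06×10⁻³
  low-carbon steel: M = 0.752×10⁻³
  stainless steel: M = 0.743×10⁻³
The maximum is for silicon carbide.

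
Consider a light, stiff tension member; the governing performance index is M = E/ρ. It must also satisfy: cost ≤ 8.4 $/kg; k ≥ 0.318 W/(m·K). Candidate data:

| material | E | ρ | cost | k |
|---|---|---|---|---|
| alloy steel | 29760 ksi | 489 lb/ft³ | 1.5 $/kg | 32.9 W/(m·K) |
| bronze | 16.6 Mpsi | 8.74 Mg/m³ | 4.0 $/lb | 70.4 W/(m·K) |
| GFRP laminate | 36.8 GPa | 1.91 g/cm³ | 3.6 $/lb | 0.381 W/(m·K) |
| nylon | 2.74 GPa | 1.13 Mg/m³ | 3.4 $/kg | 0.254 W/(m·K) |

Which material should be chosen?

alloy steel

Screen on constraints: cost ≤ 8.4 $/kg; k ≥ 0.318 W/(m·K). Survivors: alloy steel, GFRP laminate.
Normalizing units and computing the index:
  alloy steel: E = 205.2 GPa, ρ = 7833 kg/m³
  GFRP laminate: E = 36.80 GPa, ρ = 1910 kg/m³
  alloy steel: M = 26.2 MN·m/kg
  GFRP laminate: M = 19.3 MN·m/kg
Alloy steel ranks first.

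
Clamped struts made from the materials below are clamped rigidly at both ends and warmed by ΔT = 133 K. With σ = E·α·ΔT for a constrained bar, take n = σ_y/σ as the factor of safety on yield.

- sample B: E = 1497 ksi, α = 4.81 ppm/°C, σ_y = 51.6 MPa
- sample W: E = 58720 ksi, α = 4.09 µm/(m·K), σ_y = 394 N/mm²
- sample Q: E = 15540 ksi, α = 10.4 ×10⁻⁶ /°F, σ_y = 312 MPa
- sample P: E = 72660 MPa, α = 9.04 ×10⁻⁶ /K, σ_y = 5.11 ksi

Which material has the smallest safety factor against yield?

In consistent units (E in GPa, α in ×10⁻⁶/K, σ_y in MPa):
  sample B: E = 10.32, α = 4.81, σ_y = 51.60 → σ = 6.60 MPa, n = 7.81
  sample W: E = 404.9, α = 4.09, σ_y = 394.0 → σ = 220 MPa, n = 1.79
  sample Q: E = 107.1, α = 18.7, σ_y = 312.0 → σ = 267 MPa, n = 1.17
  sample P: E = 72.66, α = 9.04, σ_y = 35.23 → σ = 87.4 MPa, n = 0.403
Smallest n: sample P with n = 0.403.

sample P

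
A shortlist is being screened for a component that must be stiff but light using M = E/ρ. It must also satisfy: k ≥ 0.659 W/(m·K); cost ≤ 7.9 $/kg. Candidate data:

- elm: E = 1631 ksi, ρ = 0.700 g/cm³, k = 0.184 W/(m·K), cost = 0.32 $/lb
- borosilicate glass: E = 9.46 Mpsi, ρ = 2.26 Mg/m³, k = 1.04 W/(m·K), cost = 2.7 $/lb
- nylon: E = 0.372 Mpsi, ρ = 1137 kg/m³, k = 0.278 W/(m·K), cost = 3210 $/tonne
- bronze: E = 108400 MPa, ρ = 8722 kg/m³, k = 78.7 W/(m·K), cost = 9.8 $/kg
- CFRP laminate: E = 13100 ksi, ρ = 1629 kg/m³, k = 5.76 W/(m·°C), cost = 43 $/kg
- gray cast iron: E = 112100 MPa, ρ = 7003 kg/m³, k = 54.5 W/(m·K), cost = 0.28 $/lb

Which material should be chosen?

Screen on constraints: k ≥ 0.659 W/(m·K); cost ≤ 7.9 $/kg. Survivors: borosilicate glass, gray cast iron.
Putting every candidate on a common basis:
  borosilicate glass: E = 65.22 GPa, ρ = 2260 kg/m³
  gray cast iron: E = 112.1 GPa, ρ = 7003 kg/m³
  borosilicate glass: M = 28.9 MN·m/kg
  gray cast iron: M = 16.0 MN·m/kg
Borosilicate glass ranks first.

borosilicate glass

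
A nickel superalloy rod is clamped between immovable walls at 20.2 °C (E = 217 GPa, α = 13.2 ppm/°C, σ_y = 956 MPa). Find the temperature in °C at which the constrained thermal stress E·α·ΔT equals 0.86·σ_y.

307 °C

E·α·ΔT = 822.2 MPa ⇒ ΔT = 822.2 / (217.0×10³ × 13.2×10⁻⁶) = 287.0 K.
T = 20.2 + 287.0 = 307.2 °C.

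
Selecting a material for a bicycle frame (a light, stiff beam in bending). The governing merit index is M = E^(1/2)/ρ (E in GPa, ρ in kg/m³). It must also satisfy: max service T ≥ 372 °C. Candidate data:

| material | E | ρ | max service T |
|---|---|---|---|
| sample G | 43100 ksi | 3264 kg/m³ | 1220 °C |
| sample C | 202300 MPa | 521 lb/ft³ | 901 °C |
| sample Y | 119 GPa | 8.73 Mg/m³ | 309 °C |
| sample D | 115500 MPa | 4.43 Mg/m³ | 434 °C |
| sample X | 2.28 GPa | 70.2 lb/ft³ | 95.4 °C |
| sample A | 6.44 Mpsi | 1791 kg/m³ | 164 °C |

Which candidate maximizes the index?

Screen on constraints: max service T ≥ 372 °C. Survivors: sample G, sample C, sample D.
Putting every candidate on a common basis:
  sample G: E = 297.2 GPa, ρ = 3264 kg/m³
  sample C: E = 202.3 GPa, ρ = 8346 kg/m³
  sample D: E = 115.5 GPa, ρ = 4430 kg/m³
  sample G: M = 5.28×10⁻³
  sample D: M = 2.43×10⁻³
  sample C: M = 1.70×10⁻³
Sample G has the largest M.

sample G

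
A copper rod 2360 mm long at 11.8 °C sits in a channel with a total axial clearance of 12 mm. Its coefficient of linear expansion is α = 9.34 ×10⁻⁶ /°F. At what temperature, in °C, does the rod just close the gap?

α = 9.34×10⁻⁶/°F × 9/5 = 16.8×10⁻⁶/K.
α·L₀·ΔT = 12.0 mm ⇒ ΔT = 12.0 / (16.8×10⁻⁶ × 2360.0) = 302.4 K.
T = 11.8 + 302.4 = 314.2 °C.

314 °C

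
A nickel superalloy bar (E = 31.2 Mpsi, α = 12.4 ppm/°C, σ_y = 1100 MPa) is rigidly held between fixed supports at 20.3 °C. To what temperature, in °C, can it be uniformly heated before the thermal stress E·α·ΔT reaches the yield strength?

E = 31.2 Mpsi = 215.1 GPa.
E·α·ΔT = 1100 MPa ⇒ ΔT = 1100 / (215.1×10³ × 12.4×10⁻⁶) = 412.4 K.
T = 20.3 + 412.4 = 432.7 °C.

433 °C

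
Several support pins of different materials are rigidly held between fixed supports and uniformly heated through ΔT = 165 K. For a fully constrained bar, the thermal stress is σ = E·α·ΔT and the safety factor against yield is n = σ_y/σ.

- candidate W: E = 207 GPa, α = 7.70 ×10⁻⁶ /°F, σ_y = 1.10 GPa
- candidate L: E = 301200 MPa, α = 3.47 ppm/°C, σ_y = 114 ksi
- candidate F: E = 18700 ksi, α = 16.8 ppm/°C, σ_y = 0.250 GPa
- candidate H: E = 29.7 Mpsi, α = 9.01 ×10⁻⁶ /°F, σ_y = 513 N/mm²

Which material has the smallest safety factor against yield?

candidate F

Converting E to GPa, α to ×10⁻⁶/K, σ_y to MPa, then σ and n for each:
  candidate W: E = 207.0, α = 13.9, σ_y = 1100 → σ = 473 MPa, n = 2.32
  candidate L: E = 301.2, α = 3.47, σ_y = 786.0 → σ = 172 MPa, n = 4.56
  candidate F: E = 128.9, α = 16.8, σ_y = 250.0 → σ = 357 MPa, n = 0.699
  candidate H: E = 204.8, α = 16.2, σ_y = 513.0 → σ = 548 MPa, n = 0.936
Candidate F has the lowest safety factor, n = 0.699.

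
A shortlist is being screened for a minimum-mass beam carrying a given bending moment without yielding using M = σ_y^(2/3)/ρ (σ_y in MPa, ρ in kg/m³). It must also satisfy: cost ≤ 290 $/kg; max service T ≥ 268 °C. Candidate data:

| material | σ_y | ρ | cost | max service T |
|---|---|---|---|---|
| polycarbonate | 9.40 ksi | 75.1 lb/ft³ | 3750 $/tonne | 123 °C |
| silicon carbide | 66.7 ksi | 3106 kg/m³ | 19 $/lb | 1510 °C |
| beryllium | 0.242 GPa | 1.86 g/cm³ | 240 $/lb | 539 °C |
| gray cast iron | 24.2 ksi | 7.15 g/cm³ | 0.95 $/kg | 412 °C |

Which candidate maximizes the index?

silicon carbide

Screen on constraints: cost ≤ 290 $/kg; max service T ≥ 268 °C. Survivors: silicon carbide, gray cast iron.
Convert each candidate to consistent units, then evaluate M:
  silicon carbide: σ_y = 459.9 MPa, ρ = 3106 kg/m³
  gray cast iron: σ_y = 166.9 MPa, ρ = 7150 kg/m³
  silicon carbide: M = 19.2×10⁻³
  gray cast iron: M = 4.24×10⁻³
Silicon carbide has the largest M.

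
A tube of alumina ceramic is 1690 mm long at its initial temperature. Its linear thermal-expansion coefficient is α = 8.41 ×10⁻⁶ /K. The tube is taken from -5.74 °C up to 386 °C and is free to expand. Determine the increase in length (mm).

5.57 mm

ΔT = 386 − (-5.74) = 391.7 K.
ΔL = α·L₀·ΔT = 8.41×10⁻⁶ × 1690 mm × 391.7 K = 5.57 mm.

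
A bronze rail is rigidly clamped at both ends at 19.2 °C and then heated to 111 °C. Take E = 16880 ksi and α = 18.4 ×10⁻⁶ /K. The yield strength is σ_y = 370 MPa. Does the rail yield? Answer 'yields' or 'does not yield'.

does not yield

E = 16880 ksi = 116.4 GPa.
ΔT = 91.80 K. Constrained thermal stress σ = E·α·ΔT = 116.4×10³ MPa × 18.4×10⁻⁶ × 91.80 = 197 MPa (compressive).
Compare to σ_y = 370 MPa: σ < σ_y, so it does not yield.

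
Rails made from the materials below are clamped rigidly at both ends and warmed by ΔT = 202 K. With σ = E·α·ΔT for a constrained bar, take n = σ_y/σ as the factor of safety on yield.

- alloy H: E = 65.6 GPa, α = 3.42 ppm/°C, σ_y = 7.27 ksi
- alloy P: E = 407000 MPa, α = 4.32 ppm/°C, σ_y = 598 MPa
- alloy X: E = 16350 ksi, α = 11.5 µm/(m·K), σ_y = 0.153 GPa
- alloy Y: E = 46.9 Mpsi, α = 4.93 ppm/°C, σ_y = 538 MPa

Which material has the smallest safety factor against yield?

With everything in SI (GPa, ×10⁻⁶/K, MPa):
  alloy H: E = 65.60, α = 3.42, σ_y = 50.12 → σ = 45.3 MPa, n = 1.11
  alloy P: E = 407.0, α = 4.32, σ_y = 598.0 → σ = 355 MPa, n = 1.68
  alloy X: E = 112.7, α = 11.5, σ_y = 153.0 → σ = 262 MPa, n = 0.584
  alloy Y: E = 323.4, α = 4.93, σ_y = 538.0 → σ = 322 MPa, n = 1.67
Alloy X has the lowest safety factor, n = 0.584.

alloy X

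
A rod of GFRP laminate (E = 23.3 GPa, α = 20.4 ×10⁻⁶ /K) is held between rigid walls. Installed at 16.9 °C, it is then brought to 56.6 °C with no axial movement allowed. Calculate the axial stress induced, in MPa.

ΔT = 39.70 K. Constrained thermal stress σ = E·α·ΔT = 23.30×10³ MPa × 20.4×10⁻⁶ × 39.70 = 18.9 MPa (compressive).

18.9 MPa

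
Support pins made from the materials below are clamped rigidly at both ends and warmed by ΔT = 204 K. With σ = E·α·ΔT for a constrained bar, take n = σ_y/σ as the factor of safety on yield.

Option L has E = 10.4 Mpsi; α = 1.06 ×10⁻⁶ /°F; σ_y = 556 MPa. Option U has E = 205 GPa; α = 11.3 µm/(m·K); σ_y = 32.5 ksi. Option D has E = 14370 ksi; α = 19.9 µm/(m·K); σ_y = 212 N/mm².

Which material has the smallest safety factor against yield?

option U

In consistent units (E in GPa, α in ×10⁻⁶/K, σ_y in MPa):
  option L: E = 71.71, α = 1.91, σ_y = 556.0 → σ = 27.9 MPa, n = 19.9
  option U: E = 205.0, α = 11.3, σ_y = 224.1 → σ = 473 MPa, n = 0.474
  option D: E = 99.08, α = 19.9, σ_y = 212.0 → σ = 402 MPa, n = 0.527
Option U has the lowest safety factor, n = 0.474.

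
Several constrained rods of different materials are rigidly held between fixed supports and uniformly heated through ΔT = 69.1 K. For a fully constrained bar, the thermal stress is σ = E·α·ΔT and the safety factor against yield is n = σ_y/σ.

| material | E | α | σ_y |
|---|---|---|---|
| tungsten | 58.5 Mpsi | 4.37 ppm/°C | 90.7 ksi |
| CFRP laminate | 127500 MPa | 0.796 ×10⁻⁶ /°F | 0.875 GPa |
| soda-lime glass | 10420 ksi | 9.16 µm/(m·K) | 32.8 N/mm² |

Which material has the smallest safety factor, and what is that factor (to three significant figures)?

In consistent units (E in GPa, α in ×10⁻⁶/K, σ_y in MPa):
  tungsten: E = 403.3, α = 4.37, σ_y = 625.4 → σ = 122 MPa, n = 5.13
  CFRP laminate: E = 127.5, α = 1.43, σ_y = 875.0 → σ = 12.6 MPa, n = 69.3
  soda-lime glass: E = 71.84, α = 9.16, σ_y = 32.80 → σ = 45.5 MPa, n = 0.721
The minimum is soda-lime glass at n = 0.721.

soda-lime glass, n = 0.721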